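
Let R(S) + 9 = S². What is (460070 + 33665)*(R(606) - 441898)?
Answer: -36867686185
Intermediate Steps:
R(S) = -9 + S²
(460070 + 33665)*(R(606) - 441898) = (460070 + 33665)*((-9 + 606²) - 441898) = 493735*((-9 + 367236) - 441898) = 493735*(367227 - 441898) = 493735*(-74671) = -36867686185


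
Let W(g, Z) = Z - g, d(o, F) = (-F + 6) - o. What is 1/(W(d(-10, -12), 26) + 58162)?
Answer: 1/58160 ≈ 1.7194e-5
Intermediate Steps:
d(o, F) = 6 - F - o (d(o, F) = (6 - F) - o = 6 - F - o)
1/(W(d(-10, -12), 26) + 58162) = 1/((26 - (6 - 1*(-12) - 1*(-10))) + 58162) = 1/((26 - (6 + 12 + 10)) + 58162) = 1/((26 - 1*28) + 58162) = 1/((26 - 28) + 58162) = 1/(-2 + 58162) = 1/58160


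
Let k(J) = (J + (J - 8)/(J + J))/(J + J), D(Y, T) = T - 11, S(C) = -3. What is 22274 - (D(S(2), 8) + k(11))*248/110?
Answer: 148270887/6655 ≈ 22280.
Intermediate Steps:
D(Y, T) = -11 + T
k(J) = (J + (-8 + J)/(2*J))/(2*J) (k(J) = (J + (-8 + J)/((2*J)))/((2*J)) = (J + (-8 + J)*(1/(2*J)))*(1/(2*J)) = (J + (-8 + J)/(2*J))*(1/(2*J)) = (J + (-8 + J)/(2*J))/(2*J))
22274 - (D(S(2), 8) + k(11))*248/110 = 22274 - ((-11 + 8) + (¼)*(-8 + 11 + 2*11²)/11²)*248/110 = 22274 - (-3 + (¼)*(1/121)*(-8 + 11 + 2*121))*248*(1/110) = 22274 - (-3 + (¼)*(1/121)*(-8 + 11 + 242))*124/55 = 22274 - (-3 + (¼)*(1/121)*245)*124/55 = 22274 - (-3 + 245/484)*124/55 = 22274 - (-1207)*124/(484*55) = 22274 - 1*(-37417/6655) = 22274 + 37417/6655 = 148270887/6655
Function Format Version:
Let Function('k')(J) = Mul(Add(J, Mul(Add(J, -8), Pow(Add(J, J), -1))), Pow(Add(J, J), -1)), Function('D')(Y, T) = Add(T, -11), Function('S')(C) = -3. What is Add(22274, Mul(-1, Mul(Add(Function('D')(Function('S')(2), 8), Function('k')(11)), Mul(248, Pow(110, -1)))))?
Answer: Rational(148270887, 6655) ≈ 22280.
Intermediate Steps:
Function('D')(Y, T) = Add(-11, T)
Function('k')(J) = Mul(Rational(1, 2), Pow(J, -1), Add(J, Mul(Rational(1, 2), Pow(J, -1), Add(-8, J)))) (Function('k')(J) = Mul(Add(J, Mul(Add(-8, J), Pow(Mul(2, J), -1))), Pow(Mul(2, J), -1)) = Mul(Add(J, Mul(Add(-8, J), Mul(Rational(1, 2), Pow(J, -1)))), Mul(Rational(1, 2), Pow(J, -1))) = Mul(Add(J, Mul(Rational(1, 2), Pow(J, -1), Add(-8, J))), Mul(Rational(1, 2), Pow(J, -1))) = Mul(Rational(1, 2), Pow(J, -1), Add(J, Mul(Rational(1, 2), Pow(J, -1), Add(-8, J)))))
Add(22274, Mul(-1, Mul(Add(Function('D')(Function('S')(2), 8), Function('k')(11)), Mul(248, Pow(110, -1))))) = Add(22274, Mul(-1, Mul(Add(Add(-11, 8), Mul(Rational(1, 4), Pow(11, -2), Add(-8, 11, Mul(2, Pow(11, 2))))), Mul(248, Pow(110, -1))))) = Add(22274, Mul(-1, Mul(Add(-3, Mul(Rational(1, 4), Rational(1, 121), Add(-8, 11, Mul(2, 121)))), Mul(248, Rational(1, 110))))) = Add(22274, Mul(-1, Mul(Add(-3, Mul(Rational(1, 4), Rational(1, 121), Add(-8, 11, 242))), Rational(124, 55)))) = Add(22274, Mul(-1, Mul(Add(-3, Mul(Rational(1, 4), Rational(1, 121), 245)), Rational(124, 55)))) = Add(22274, Mul(-1, Mul(Add(-3, Rational(245, 484)), Rational(124, 55)))) = Add(22274, Mul(-1, Mul(Rational(-1207, 484), Rational(124, 55)))) = Add(22274, Mul(-1, Rational(-37417, 6655))) = Add(22274, Rational(37417, 6655)) = Rational(148270887, 6655)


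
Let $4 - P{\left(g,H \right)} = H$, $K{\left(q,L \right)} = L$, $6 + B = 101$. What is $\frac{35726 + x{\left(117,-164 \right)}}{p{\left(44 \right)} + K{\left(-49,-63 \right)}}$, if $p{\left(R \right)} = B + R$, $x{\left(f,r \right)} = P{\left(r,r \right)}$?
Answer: $\frac{17947}{38} \approx 472.29$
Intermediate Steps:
$B = 95$ ($B = -6 + 101 = 95$)
$P{\left(g,H \right)} = 4 - H$
$x{\left(f,r \right)} = 4 - r$
$p{\left(R \right)} = 95 + R$
$\frac{35726 + x{\left(117,-164 \right)}}{p{\left(44 \right)} + K{\left(-49,-63 \right)}} = \frac{35726 + \left(4 - -164\right)}{\left(95 + 44\right) - 63} = \frac{35726 + \left(4 + 164\right)}{139 - 63} = \frac{35726 + 168}{76} = 35894 \cdot \frac{1}{76} = \frac{17947}{38}$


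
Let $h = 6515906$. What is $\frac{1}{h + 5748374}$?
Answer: $\frac{1}{12264280} \approx 8.1538 \cdot 10^{-8}$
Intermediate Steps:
$\frac{1}{h + 5748374} = \frac{1}{6515906 + 5748374} = \frac{1}{12264280}$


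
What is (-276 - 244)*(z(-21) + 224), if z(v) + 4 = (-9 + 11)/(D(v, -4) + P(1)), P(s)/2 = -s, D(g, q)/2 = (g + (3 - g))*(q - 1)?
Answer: -228735/2 ≈ -1.1437e+5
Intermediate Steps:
D(g, q) = -6 + 6*q (D(g, q) = 2*((g + (3 - g))*(q - 1)) = 2*(3*(-1 + q)) = 2*(-3 + 3*q) = -6 + 6*q)
P(s) = -2*s (P(s) = 2*(-s) = -2*s)
z(v) = -65/16 (z(v) = -4 + (-9 + 11)/((-6 + 6*(-4)) - 2*1) = -4 + 2/((-6 - 24) - 2) = -4 + 2/(-30 - 2) = -4 + 2/(-32) = -4 + 2*(-1/32) = -4 - 1/16 = -65/16)
(-276 - 244)*(z(-21) + 224) = (-276 - 244)*(-65/16 + 224) = -520*3519/16 = -228735/2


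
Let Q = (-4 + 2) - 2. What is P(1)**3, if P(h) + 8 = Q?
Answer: -1728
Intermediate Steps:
Q = -4 (Q = -2 - 2 = -4)
P(h) = -12 (P(h) = -8 - 4 = -12)
P(1)**3 = (-12)**3 = -1728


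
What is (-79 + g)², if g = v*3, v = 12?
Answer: 1849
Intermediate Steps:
g = 36 (g = 12*3 = 36)
(-79 + g)² = (-79 + 36)² = (-43)² = 1849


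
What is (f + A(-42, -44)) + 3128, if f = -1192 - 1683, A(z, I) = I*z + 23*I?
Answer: 1089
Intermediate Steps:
A(z, I) = 23*I + I*z
f = -2875
(f + A(-42, -44)) + 3128 = (-2875 - 44*(23 - 42)) + 3128 = (-2875 - 44*(-19)) + 3128 = (-2875 + 836) + 3128 = -2039 + 3128 = 1089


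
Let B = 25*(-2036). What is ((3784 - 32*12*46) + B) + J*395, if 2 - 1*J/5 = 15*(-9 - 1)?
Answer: 235420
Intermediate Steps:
B = -50900
J = 760 (J = 10 - 75*(-9 - 1) = 10 - 75*(-10) = 10 - 5*(-150) = 10 + 750 = 760)
((3784 - 32*12*46) + B) + J*395 = ((3784 - 32*12*46) - 50900) + 760*395 = ((3784 - 384*46) - 50900) + 300200 = ((3784 - 17664) - 50900) + 300200 = (-13880 - 50900) + 300200 = -64780 + 300200 = 235420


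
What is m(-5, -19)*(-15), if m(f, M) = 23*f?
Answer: 1725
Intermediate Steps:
m(-5, -19)*(-15) = (23*(-5))*(-15) = -115*(-15) = 1725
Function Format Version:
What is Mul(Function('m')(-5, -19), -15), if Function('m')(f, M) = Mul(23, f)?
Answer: 1725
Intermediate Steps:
Mul(Function('m')(-5, -19), -15) = Mul(Mul(23, -5), -15) = Mul(-115, -15) = 1725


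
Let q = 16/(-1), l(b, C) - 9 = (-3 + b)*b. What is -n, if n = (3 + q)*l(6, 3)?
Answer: 351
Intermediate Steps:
l(b, C) = 9 + b*(-3 + b) (l(b, C) = 9 + (-3 + b)*b = 9 + b*(-3 + b))
q = -16 (q = 16*(-1) = -16)
n = -351 (n = (3 - 16)*(9 + 6² - 3*6) = -13*(9 + 36 - 18) = -13*27 = -351)
-n = -1*(-351) = 351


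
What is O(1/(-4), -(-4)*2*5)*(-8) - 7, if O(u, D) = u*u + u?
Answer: -11/2 ≈ -5.5000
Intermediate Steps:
O(u, D) = u + u² (O(u, D) = u² + u = u + u²)
O(1/(-4), -(-4)*2*5)*(-8) - 7 = ((1/(-4))*(1 + 1/(-4)))*(-8) - 7 = ((1*(-¼))*(1 + 1*(-¼)))*(-8) - 7 = -(1 - ¼)/4*(-8) - 7 = -¼*¾*(-8) - 7 = -3/16*(-8) - 7 = 3/2 - 7 = -11/2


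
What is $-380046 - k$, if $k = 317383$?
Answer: $-697429$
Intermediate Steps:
$-380046 - k = -380046 - 317383 = -697429$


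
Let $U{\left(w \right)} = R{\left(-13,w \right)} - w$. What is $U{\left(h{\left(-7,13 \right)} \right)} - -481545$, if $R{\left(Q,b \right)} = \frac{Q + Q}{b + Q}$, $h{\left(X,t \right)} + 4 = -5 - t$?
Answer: $\frac{16854871}{35} \approx 4.8157 \cdot 10^{5}$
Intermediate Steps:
$h{\left(X,t \right)} = -9 - t$ ($h{\left(X,t \right)} = -4 - \left(5 + t\right) = -9 - t$)
$R{\left(Q,b \right)} = \frac{2 Q}{Q + b}$
$U{\left(w \right)} = - w - \frac{26}{-13 + w}$ ($U{\left(w \right)} = 2 \left(-13\right) \frac{1}{-13 + w} - w = - \frac{26}{-13 + w} - w = - w - \frac{26}{-13 + w}$)
$U{\left(h{\left(-7,13 \right)} \right)} - -481545 = \frac{-26 - \left(-9 - 13\right) \left(-13 - 22\right)}{-13 - 22} - -481545 = \frac{-26 - \left(-9 - 13\right) \left(-13 - 22\right)}{-13 - 22} + 481545 = \frac{-26 - - 22 \left(-13 - 22\right)}{-13 - 22} + 481545 = \frac{-26 - \left(-22\right) \left(-35\right)}{-35} + 481545 = - \frac{-26 - 770}{35} + 481545 = \left(- \frac{1}{35}\right) \left(-796\right) + 481545 = \frac{796}{35} + 481545 = \frac{16854871}{35}$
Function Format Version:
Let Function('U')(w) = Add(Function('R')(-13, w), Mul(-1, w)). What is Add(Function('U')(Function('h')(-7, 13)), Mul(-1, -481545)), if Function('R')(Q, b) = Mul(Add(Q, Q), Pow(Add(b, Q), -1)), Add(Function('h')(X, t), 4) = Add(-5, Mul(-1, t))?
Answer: Rational(16854871, 35) ≈ 4.8157e+5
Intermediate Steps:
Function('h')(X, t) = Add(-9, Mul(-1, t)) (Function('h')(X, t) = Add(-4, Add(-5, Mul(-1, t))) = Add(-9, Mul(-1, t)))
Function('R')(Q, b) = Mul(2, Q, Pow(Add(Q, b), -1)) (Function('R')(Q, b) = Mul(Mul(2, Q), Pow(Add(Q, b), -1)) = Mul(2, Q, Pow(Add(Q, b), -1)))
Function('U')(w) = Add(Mul(-1, w), Mul(-26, Pow(Add(-13, w), -1))) (Function('U')(w) = Add(Mul(2, -13, Pow(Add(-13, w), -1)), Mul(-1, w)) = Add(Mul(-26, Pow(Add(-13, w), -1)), Mul(-1, w)) = Add(Mul(-1, w), Mul(-26, Pow(Add(-13, w), -1))))
Add(Function('U')(Function('h')(-7, 13)), Mul(-1, -481545)) = Add(Mul(Pow(Add(-13, Add(-9, Mul(-1, 13))), -1), Add(-26, Mul(-1, Add(-9, Mul(-1, 13)), Add(-13, Add(-9, Mul(-1, 13)))))), Mul(-1, -481545)) = Add(Mul(Pow(Add(-13, Add(-9, -13)), -1), Add(-26, Mul(-1, Add(-9, -13), Add(-13, Add(-9, -13))))), 481545) = Add(Mul(Pow(Add(-13, -22), -1), Add(-26, Mul(-1, -22, Add(-13, -22)))), 481545) = Add(Mul(Pow(-35, -1), Add(-26, Mul(-1, -22, -35))), 481545) = Add(Mul(Rational(-1, 35), Add(-26, -770)), 481545) = Add(Mul(Rational(-1, 35), -796), 481545) = Add(Rational(796, 35), 481545) = Rational(16854871, 35)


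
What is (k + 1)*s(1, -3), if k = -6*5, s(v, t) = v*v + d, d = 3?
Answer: -116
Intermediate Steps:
s(v, t) = 3 + v² (s(v, t) = v*v + 3 = v² + 3 = 3 + v²)
k = -30
(k + 1)*s(1, -3) = (-30 + 1)*(3 + 1²) = -29*(3 + 1) = -29*4 = -116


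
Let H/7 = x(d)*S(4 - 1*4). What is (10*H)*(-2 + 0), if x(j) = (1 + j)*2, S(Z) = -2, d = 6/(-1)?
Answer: -2800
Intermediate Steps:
d = -6 (d = 6*(-1) = -6)
x(j) = 2 + 2*j
H = 140 (H = 7*((2 + 2*(-6))*(-2)) = 7*((2 - 12)*(-2)) = 7*(-10*(-2)) = 7*20 = 140)
(10*H)*(-2 + 0) = (10*140)*(-2 + 0) = 1400*(-2) = -2800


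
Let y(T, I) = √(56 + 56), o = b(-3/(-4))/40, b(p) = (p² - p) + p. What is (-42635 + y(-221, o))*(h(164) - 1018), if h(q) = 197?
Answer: 35003335 - 3284*√7 ≈ 3.4995e+7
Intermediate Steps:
b(p) = p²
o = 9/640 (o = (-3/(-4))²/40 = (-3*(-¼))²*(1/40) = (¾)²*(1/40) = (9/16)*(1/40) = 9/640 ≈ 0.014062)
y(T, I) = 4*√7 (y(T, I) = √112 = 4*√7)
(-42635 + y(-221, o))*(h(164) - 1018) = (-42635 + 4*√7)*(197 - 1018) = (-42635 + 4*√7)*(-821) = 35003335 - 3284*√7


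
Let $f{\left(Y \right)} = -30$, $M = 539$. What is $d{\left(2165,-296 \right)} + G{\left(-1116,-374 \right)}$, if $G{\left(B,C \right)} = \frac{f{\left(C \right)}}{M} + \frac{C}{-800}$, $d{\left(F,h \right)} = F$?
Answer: $\frac{466862793}{215600} \approx 2165.4$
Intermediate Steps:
$G{\left(B,C \right)} = - \frac{30}{539} - \frac{C}{800}$ ($G{\left(B,C \right)} = - \frac{30}{539} + \frac{C}{-800} = \left(-30\right) \frac{1}{539} + C \left(- \frac{1}{800}\right) = - \frac{30}{539} - \frac{C}{800}$)
$d{\left(2165,-296 \right)} + G{\left(-1116,-374 \right)} = 2165 - - \frac{88793}{215600} = 2165 + \left(- \frac{30}{539} + \frac{187}{400}\right) = 2165 + \frac{88793}{215600} = \frac{466862793}{215600}$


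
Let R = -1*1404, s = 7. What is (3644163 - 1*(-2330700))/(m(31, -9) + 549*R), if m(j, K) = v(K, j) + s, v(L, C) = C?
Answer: -5974863/770758 ≈ -7.7519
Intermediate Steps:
R = -1404
m(j, K) = 7 + j (m(j, K) = j + 7 = 7 + j)
(3644163 - 1*(-2330700))/(m(31, -9) + 549*R) = (3644163 - 1*(-2330700))/((7 + 31) + 549*(-1404)) = (3644163 + 2330700)/(38 - 770796) = 5974863/(-770758) = 5974863*(-1/770758) = -5974863/770758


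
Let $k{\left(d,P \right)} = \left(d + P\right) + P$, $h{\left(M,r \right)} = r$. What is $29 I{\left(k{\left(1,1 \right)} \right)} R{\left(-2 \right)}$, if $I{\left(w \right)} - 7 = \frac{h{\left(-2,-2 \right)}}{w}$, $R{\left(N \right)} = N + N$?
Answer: $- \frac{2204}{3} \approx -734.67$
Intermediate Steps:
$R{\left(N \right)} = 2 N$
$k{\left(d,P \right)} = d + 2 P$ ($k{\left(d,P \right)} = \left(P + d\right) + P = d + 2 P$)
$I{\left(w \right)} = 7 - \frac{2}{w}$
$29 I{\left(k{\left(1,1 \right)} \right)} R{\left(-2 \right)} = 29 \left(7 - \frac{2}{1 + 2 \cdot 1}\right) 2 \left(-2\right) = 29 \left(7 - \frac{2}{1 + 2}\right) \left(-4\right) = 29 \left(7 - \frac{2}{3}\right) \left(-4\right) = 29 \cdot \frac{19}{3} \left(-4\right) = \frac{551}{3} \left(-4\right) = - \frac{2204}{3}$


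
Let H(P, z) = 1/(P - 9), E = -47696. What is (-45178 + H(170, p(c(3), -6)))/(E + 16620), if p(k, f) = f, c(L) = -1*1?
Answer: 7273657/5003236 ≈ 1.4538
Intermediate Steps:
c(L) = -1
H(P, z) = 1/(-9 + P)
(-45178 + H(170, p(c(3), -6)))/(E + 16620) = (-45178 + 1/(-9 + 170))/(-47696 + 16620) = (-45178 + 1/161)/(-31076) = (-45178 + 1/161)*(-1/31076) = -7273657/161*(-1/31076) = 7273657/5003236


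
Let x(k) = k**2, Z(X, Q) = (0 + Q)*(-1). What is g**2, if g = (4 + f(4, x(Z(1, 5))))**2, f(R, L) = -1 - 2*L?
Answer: 4879681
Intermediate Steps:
Z(X, Q) = -Q (Z(X, Q) = Q*(-1) = -Q)
g = 2209 (g = (4 + (-1 - 2*(-1*5)**2))**2 = (4 + (-1 - 2*(-5)**2))**2 = (4 + (-1 - 2*25))**2 = (4 + (-1 - 50))**2 = (4 - 51)**2 = (-47)**2 = 2209)
g**2 = 2209**2 = 4879681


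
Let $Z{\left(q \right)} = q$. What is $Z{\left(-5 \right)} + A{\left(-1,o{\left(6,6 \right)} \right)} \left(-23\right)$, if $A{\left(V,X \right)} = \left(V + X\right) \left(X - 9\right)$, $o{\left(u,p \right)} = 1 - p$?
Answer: $-1937$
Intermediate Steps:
$A{\left(V,X \right)} = \left(-9 + X\right) \left(V + X\right)$ ($A{\left(V,X \right)} = \left(V + X\right) \left(-9 + X\right) = \left(-9 + X\right) \left(V + X\right)$)
$Z{\left(-5 \right)} + A{\left(-1,o{\left(6,6 \right)} \right)} \left(-23\right) = -5 + \left(\left(1 - 6\right)^{2} - -9 - 9 \left(1 - 6\right) - \left(1 - 6\right)\right) \left(-23\right) = -5 + \left(\left(1 - 6\right)^{2} + 9 - 9 \left(1 - 6\right) - \left(1 - 6\right)\right) \left(-23\right) = -5 + \left(\left(-5\right)^{2} + 9 - -45 - -5\right) \left(-23\right) = -5 + \left(25 + 9 + 45 + 5\right) \left(-23\right) = -5 + 84 \left(-23\right) = -5 - 1932 = -1937$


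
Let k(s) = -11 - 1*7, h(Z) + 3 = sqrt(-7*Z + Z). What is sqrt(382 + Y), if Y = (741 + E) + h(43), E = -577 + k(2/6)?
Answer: sqrt(525 + I*sqrt(258)) ≈ 22.916 + 0.3505*I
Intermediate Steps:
h(Z) = -3 + sqrt(6)*sqrt(-Z) (h(Z) = -3 + sqrt(-7*Z + Z) = -3 + sqrt(-6*Z) = -3 + sqrt(6)*sqrt(-Z))
k(s) = -18 (k(s) = -11 - 7 = -18)
E = -595 (E = -577 - 18 = -595)
Y = 143 + I*sqrt(258) (Y = (741 - 595) + (-3 + sqrt(6)*sqrt(-1*43)) = 146 + (-3 + sqrt(6)*sqrt(-43)) = 146 + (-3 + sqrt(6)*(I*sqrt(43))) = 146 + (-3 + I*sqrt(258)) = 143 + I*sqrt(258) ≈ 143.0 + 16.062*I)
sqrt(382 + Y) = sqrt(382 + (143 + I*sqrt(258))) = sqrt(525 + I*sqrt(258))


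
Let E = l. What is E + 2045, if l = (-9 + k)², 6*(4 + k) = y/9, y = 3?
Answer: 716869/324 ≈ 2212.6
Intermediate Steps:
k = -71/18 (k = -4 + (3/9)/6 = -4 + (3*(⅑))/6 = -4 + (⅙)*(⅓) = -4 + 1/18 = -71/18 ≈ -3.9444)
l = 54289/324 (l = (-9 - 71/18)² = (-233/18)² = 54289/324 ≈ 167.56)
E = 54289/324 ≈ 167.56
E + 2045 = 54289/324 + 2045 = 716869/324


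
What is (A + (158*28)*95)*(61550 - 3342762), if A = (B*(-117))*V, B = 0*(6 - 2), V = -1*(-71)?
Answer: -1379027779360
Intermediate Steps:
V = 71
B = 0 (B = 0*4 = 0)
A = 0 (A = (0*(-117))*71 = 0*71 = 0)
(A + (158*28)*95)*(61550 - 3342762) = (0 + (158*28)*95)*(61550 - 3342762) = (0 + 4424*95)*(-3281212) = (0 + 420280)*(-3281212) = 420280*(-3281212) = -1379027779360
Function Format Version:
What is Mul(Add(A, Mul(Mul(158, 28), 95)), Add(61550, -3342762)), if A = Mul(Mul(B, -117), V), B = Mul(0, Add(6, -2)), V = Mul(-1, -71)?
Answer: -1379027779360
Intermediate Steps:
V = 71
B = 0 (B = Mul(0, 4) = 0)
A = 0 (A = Mul(Mul(0, -117), 71) = Mul(0, 71) = 0)
Mul(Add(A, Mul(Mul(158, 28), 95)), Add(61550, -3342762)) = Mul(Add(0, Mul(Mul(158, 28), 95)), Add(61550, -3342762)) = Mul(Add(0, Mul(4424, 95)), -3281212) = Mul(Add(0, 420280), -3281212) = Mul(420280, -3281212) = -1379027779360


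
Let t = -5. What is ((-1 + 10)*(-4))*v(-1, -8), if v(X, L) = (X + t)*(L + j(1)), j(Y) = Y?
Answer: -1512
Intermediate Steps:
v(X, L) = (1 + L)*(-5 + X) (v(X, L) = (X - 5)*(L + 1) = (-5 + X)*(1 + L) = (1 + L)*(-5 + X))
((-1 + 10)*(-4))*v(-1, -8) = ((-1 + 10)*(-4))*(-5 - 1 - 5*(-8) - 8*(-1)) = (9*(-4))*(-5 - 1 + 40 + 8) = -36*42 = -1512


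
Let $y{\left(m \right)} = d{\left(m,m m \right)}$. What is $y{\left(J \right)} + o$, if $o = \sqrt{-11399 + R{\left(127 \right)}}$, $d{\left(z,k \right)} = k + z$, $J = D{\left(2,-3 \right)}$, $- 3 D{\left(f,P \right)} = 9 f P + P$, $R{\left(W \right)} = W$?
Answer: $380 + 2 i \sqrt{2818} \approx 380.0 + 106.17 i$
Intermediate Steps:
$D{\left(f,P \right)} = - \frac{P}{3} - 3 P f$ ($D{\left(f,P \right)} = - \frac{9 f P + P}{3} = - \frac{9 P f + P}{3} = - \frac{P + 9 P f}{3} = - \frac{P}{3} - 3 P f$)
$J = 19$ ($J = \left(- \frac{1}{3}\right) \left(-3\right) \left(1 + 9 \cdot 2\right) = \left(- \frac{1}{3}\right) \left(-3\right) \left(1 + 18\right) = \left(- \frac{1}{3}\right) \left(-3\right) 19 = 19$)
$y{\left(m \right)} = m + m^{2}$ ($y{\left(m \right)} = m m + m = m^{2} + m = m + m^{2}$)
$o = 2 i \sqrt{2818}$ ($o = \sqrt{-11399 + 127} = \sqrt{-11272} = 2 i \sqrt{2818} \approx 106.17 i$)
$y{\left(J \right)} + o = 19 \left(1 + 19\right) + 2 i \sqrt{2818} = 19 \cdot 20 + 2 i \sqrt{2818} = 380 + 2 i \sqrt{2818}$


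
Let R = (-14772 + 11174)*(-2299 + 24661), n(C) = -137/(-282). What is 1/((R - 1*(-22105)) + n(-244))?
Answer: -282/22683056485 ≈ -1.2432e-8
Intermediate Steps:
n(C) = 137/282 (n(C) = -137*(-1/282) = 137/282)
R = -80458476 (R = -3598*22362 = -80458476)
1/((R - 1*(-22105)) + n(-244)) = 1/((-80458476 - 1*(-22105)) + 137/282) = 1/((-80458476 + 22105) + 137/282) = 1/(-80436371 + 137/282) = 1/(-22683056485/282) = -282/22683056485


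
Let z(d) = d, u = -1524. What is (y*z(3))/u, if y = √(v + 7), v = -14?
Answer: -I*√7/508 ≈ -0.0052082*I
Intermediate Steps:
y = I*√7 (y = √(-14 + 7) = √(-7) = I*√7 ≈ 2.6458*I)
(y*z(3))/u = ((I*√7)*3)/(-1524) = (3*I*√7)*(-1/1524) = -I*√7/508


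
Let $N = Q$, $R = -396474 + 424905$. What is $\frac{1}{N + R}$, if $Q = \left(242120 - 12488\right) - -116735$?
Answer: $\frac{1}{374798} \approx 2.6681 \cdot 10^{-6}$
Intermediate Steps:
$Q = 346367$ ($Q = 229632 + 116735 = 346367$)
$R = 28431$
$N = 346367$
$\frac{1}{N + R} = \frac{1}{346367 + 28431} = \frac{1}{374798}$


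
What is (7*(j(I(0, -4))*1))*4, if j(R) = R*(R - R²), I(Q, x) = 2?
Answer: -112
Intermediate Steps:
(7*(j(I(0, -4))*1))*4 = (7*((2²*(1 - 1*2))*1))*4 = (7*((4*(1 - 2))*1))*4 = (7*((4*(-1))*1))*4 = (7*(-4*1))*4 = (7*(-4))*4 = -28*4 = -112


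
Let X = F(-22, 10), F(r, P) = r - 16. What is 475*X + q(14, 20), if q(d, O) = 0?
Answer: -18050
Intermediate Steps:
F(r, P) = -16 + r
X = -38 (X = -16 - 22 = -38)
475*X + q(14, 20) = 475*(-38) + 0 = -18050 + 0 = -18050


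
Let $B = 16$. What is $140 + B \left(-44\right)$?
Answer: $-564$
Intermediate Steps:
$140 + B \left(-44\right) = 140 + 16 \left(-44\right) = 140 - 704 = -564$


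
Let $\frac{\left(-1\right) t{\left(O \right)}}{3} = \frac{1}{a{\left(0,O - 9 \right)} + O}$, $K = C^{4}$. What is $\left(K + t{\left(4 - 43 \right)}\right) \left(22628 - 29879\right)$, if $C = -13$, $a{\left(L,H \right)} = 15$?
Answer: $- \frac{1656773739}{8} \approx -2.071 \cdot 10^{8}$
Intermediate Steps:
$K = 28561$ ($K = \left(-13\right)^{4} = 28561$)
$t{\left(O \right)} = - \frac{3}{15 + O}$
$\left(K + t{\left(4 - 43 \right)}\right) \left(22628 - 29879\right) = \left(28561 - \frac{3}{15 + \left(4 - 43\right)}\right) \left(22628 - 29879\right) = \left(28561 - \frac{3}{15 - 39}\right) \left(-7251\right) = \left(28561 - \frac{3}{-24}\right) \left(-7251\right) = \left(28561 - - \frac{1}{8}\right) \left(-7251\right) = \left(28561 + \frac{1}{8}\right) \left(-7251\right) = \frac{228489}{8} \left(-7251\right) = - \frac{1656773739}{8}$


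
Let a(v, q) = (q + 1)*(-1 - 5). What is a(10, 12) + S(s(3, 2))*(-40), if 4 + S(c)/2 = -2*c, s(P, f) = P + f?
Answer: 1042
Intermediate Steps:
a(v, q) = -6 - 6*q (a(v, q) = (1 + q)*(-6) = -6 - 6*q)
S(c) = -8 - 4*c (S(c) = -8 + 2*(-2*c) = -8 - 4*c)
a(10, 12) + S(s(3, 2))*(-40) = (-6 - 6*12) + (-8 - 4*(3 + 2))*(-40) = (-6 - 72) + (-8 - 4*5)*(-40) = -78 + (-8 - 20)*(-40) = -78 - 28*(-40) = -78 + 1120 = 1042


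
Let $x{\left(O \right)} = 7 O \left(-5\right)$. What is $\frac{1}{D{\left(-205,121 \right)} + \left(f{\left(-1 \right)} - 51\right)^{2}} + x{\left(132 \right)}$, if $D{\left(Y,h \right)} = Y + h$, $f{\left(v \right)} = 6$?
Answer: $- \frac{8967419}{1941} \approx -4620.0$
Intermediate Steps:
$x{\left(O \right)} = - 35 O$
$\frac{1}{D{\left(-205,121 \right)} + \left(f{\left(-1 \right)} - 51\right)^{2}} + x{\left(132 \right)} = \frac{1}{\left(-205 + 121\right) + \left(6 - 51\right)^{2}} - 4620 = \frac{1}{-84 + \left(-45\right)^{2}} - 4620 = \frac{1}{-84 + 2025} - 4620 = \frac{1}{1941} - 4620 = - \frac{8967419}{1941}$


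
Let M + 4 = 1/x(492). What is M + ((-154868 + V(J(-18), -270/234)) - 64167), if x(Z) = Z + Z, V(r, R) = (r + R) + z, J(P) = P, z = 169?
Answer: -2800030043/12792 ≈ -2.1889e+5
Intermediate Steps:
V(r, R) = 169 + R + r (V(r, R) = (r + R) + 169 = (R + r) + 169 = 169 + R + r)
x(Z) = 2*Z
M = -3935/984 (M = -4 + 1/(2*492) = -4 + 1/984 = -3935/984 ≈ -3.9990)
M + ((-154868 + V(J(-18), -270/234)) - 64167) = -3935/984 + ((-154868 + (169 - 270/234 - 18)) - 64167) = -3935/984 + ((-154868 + (169 - 270*1/234 - 18)) - 64167) = -3935/984 + ((-154868 + (169 - 15/13 - 18)) - 64167) = -3935/984 + ((-154868 + 1948/13) - 64167) = -3935/984 + (-2011336/13 - 64167) = -3935/984 - 2845507/13 = -2800030043/12792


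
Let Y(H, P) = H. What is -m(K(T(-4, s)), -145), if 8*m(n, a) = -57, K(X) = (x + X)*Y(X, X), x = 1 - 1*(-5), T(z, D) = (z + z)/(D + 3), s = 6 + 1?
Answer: 57/8 ≈ 7.1250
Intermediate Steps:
s = 7
T(z, D) = 2*z/(3 + D) (T(z, D) = (2*z)/(3 + D) = 2*z/(3 + D))
x = 6 (x = 1 + 5 = 6)
K(X) = X*(6 + X) (K(X) = (6 + X)*X = X*(6 + X))
m(n, a) = -57/8 (m(n, a) = (⅛)*(-57) = -57/8)
-m(K(T(-4, s)), -145) = -1*(-57/8) = 57/8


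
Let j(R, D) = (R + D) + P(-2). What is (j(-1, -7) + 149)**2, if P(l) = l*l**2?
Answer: 17689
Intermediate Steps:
P(l) = l**3
j(R, D) = -8 + D + R (j(R, D) = (R + D) + (-2)**3 = (D + R) - 8 = -8 + D + R)
(j(-1, -7) + 149)**2 = ((-8 - 7 - 1) + 149)**2 = (-16 + 149)**2 = 133**2 = 17689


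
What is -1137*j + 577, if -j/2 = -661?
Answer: -1502537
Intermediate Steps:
j = 1322 (j = -2*(-661) = 1322)
-1137*j + 577 = -1137*1322 + 577 = -1503114 + 577 = -1502537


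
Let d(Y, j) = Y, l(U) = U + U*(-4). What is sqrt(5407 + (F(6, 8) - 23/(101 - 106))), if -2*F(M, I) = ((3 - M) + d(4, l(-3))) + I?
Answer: sqrt(540710)/10 ≈ 73.533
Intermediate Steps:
l(U) = -3*U (l(U) = U - 4*U = -3*U)
F(M, I) = -7/2 + M/2 - I/2 (F(M, I) = -(((3 - M) + 4) + I)/2 = -((7 - M) + I)/2 = -(7 + I - M)/2 = -7/2 + M/2 - I/2)
sqrt(5407 + (F(6, 8) - 23/(101 - 106))) = sqrt(5407 + ((-7/2 + (1/2)*6 - 1/2*8) - 23/(101 - 106))) = sqrt(5407 + ((-7/2 + 3 - 4) - 23/(-5))) = sqrt(5407 + (-9/2 - 23*(-1/5))) = sqrt(5407 + (-9/2 + 23/5)) = sqrt(5407 + 1/10) = sqrt(54071/10) = sqrt(540710)/10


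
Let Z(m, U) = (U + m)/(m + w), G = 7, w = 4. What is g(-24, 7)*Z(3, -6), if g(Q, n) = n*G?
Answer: -21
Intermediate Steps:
g(Q, n) = 7*n (g(Q, n) = n*7 = 7*n)
Z(m, U) = (U + m)/(4 + m) (Z(m, U) = (U + m)/(m + 4) = (U + m)/(4 + m))
g(-24, 7)*Z(3, -6) = (7*7)*((-6 + 3)/(4 + 3)) = 49*(-3/7) = -21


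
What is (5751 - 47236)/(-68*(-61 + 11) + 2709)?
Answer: -41485/6109 ≈ -6.7908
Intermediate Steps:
(5751 - 47236)/(-68*(-61 + 11) + 2709) = -41485/(-68*(-50) + 2709) = -41485/(3400 + 2709) = -41485/6109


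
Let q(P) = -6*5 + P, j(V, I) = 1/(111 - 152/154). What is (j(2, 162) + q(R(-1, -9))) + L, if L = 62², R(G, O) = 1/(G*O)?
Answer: 290784710/76239 ≈ 3814.1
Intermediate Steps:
R(G, O) = 1/(G*O)
j(V, I) = 77/8471 (j(V, I) = 1/(111 - 152*1/154) = 1/(111 - 76/77) = 1/(8471/77) = 77/8471)
L = 3844
q(P) = -30 + P
(j(2, 162) + q(R(-1, -9))) + L = (77/8471 + (-30 + 1/(-1*(-9)))) + 3844 = (77/8471 + (-30 - 1*(-⅑))) + 3844 = (77/8471 + (-30 + ⅑)) + 3844 = (77/8471 - 269/9) + 3844 = -2278006/76239 + 3844 = 290784710/76239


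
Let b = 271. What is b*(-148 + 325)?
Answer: 47967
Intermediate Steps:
b*(-148 + 325) = 271*(-148 + 325) = 271*177 = 47967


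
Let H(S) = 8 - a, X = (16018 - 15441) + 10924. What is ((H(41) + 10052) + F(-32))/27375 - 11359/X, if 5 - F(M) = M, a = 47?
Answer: -2604901/4197865 ≈ -0.62053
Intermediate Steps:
X = 11501 (X = 577 + 10924 = 11501)
F(M) = 5 - M
H(S) = -39 (H(S) = 8 - 1*47 = 8 - 47 = -39)
((H(41) + 10052) + F(-32))/27375 - 11359/X = ((-39 + 10052) + (5 - 1*(-32)))/27375 - 11359/11501 = (10013 + (5 + 32))*(1/27375) - 11359*1/11501 = (10013 + 37)*(1/27375) - 11359/11501 = 10050*(1/27375) - 11359/11501 = 134/365 - 11359/11501 = -2604901/4197865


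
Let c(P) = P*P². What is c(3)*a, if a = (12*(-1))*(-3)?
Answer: 972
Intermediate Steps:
c(P) = P³
a = 36 (a = -12*(-3) = 36)
c(3)*a = 3³*36 = 27*36 = 972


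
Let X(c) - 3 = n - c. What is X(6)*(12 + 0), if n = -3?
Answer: -72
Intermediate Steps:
X(c) = -c (X(c) = 3 + (-3 - c) = -c)
X(6)*(12 + 0) = (-1*6)*(12 + 0) = -6*12 = -72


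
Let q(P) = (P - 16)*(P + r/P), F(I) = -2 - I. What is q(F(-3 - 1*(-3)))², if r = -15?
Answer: 9801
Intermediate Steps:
q(P) = (-16 + P)*(P - 15/P) (q(P) = (P - 16)*(P - 15/P) = (-16 + P)*(P - 15/P))
q(F(-3 - 1*(-3)))² = (-15 + (-2 - (-3 - 1*(-3)))² - 16*(-2 - (-3 - 1*(-3))) + 240/(-2 - (-3 - 1*(-3))))² = (-15 + (-2 - (-3 + 3))² - 16*(-2 - (-3 + 3)) + 240/(-2 - (-3 + 3)))² = (-15 + (-2 - 1*0)² - 16*(-2 - 1*0) + 240/(-2 - 1*0))² = (-15 + (-2 + 0)² - 16*(-2 + 0) + 240/(-2 + 0))² = (-15 + (-2)² - 16*(-2) + 240/(-2))² = (-15 + 4 + 32 + 240*(-½))² = (-15 + 4 + 32 - 120)² = (-99)² = 9801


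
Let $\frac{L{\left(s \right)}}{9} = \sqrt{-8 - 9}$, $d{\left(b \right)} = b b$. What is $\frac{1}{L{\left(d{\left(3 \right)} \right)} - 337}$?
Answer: $- \frac{337}{114946} - \frac{9 i \sqrt{17}}{114946} \approx -0.0029318 - 0.00032283 i$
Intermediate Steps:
$d{\left(b \right)} = b^{2}$
$L{\left(s \right)} = 9 i \sqrt{17}$ ($L{\left(s \right)} = 9 \sqrt{-8 - 9} = 9 \sqrt{-17} = 9 i \sqrt{17}$)
$\frac{1}{L{\left(d{\left(3 \right)} \right)} - 337} = \frac{1}{9 i \sqrt{17} - 337} = \frac{1}{-337 + 9 i \sqrt{17}}$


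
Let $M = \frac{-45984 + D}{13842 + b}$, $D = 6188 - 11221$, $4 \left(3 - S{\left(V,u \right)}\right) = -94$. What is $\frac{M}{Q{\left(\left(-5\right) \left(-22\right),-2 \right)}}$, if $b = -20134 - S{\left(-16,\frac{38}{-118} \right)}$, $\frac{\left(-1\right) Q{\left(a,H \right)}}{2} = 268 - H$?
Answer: $- \frac{51017}{3411990} \approx -0.014952$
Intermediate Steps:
$Q{\left(a,H \right)} = -536 + 2 H$ ($Q{\left(a,H \right)} = - 2 \left(268 - H\right) = -536 + 2 H$)
$S{\left(V,u \right)} = \frac{53}{2}$ ($S{\left(V,u \right)} = 3 - - \frac{47}{2} = 3 + \frac{47}{2} = \frac{53}{2}$)
$D = -5033$ ($D = 6188 - 11221 = -5033$)
$b = - \frac{40321}{2}$ ($b = -20134 - \frac{53}{2} = - \frac{40321}{2} \approx -20161.0$)
$M = \frac{102034}{12637}$ ($M = \frac{-45984 - 5033}{13842 - \frac{40321}{2}} = - \frac{51017}{- \frac{12637}{2}} = \left(-51017\right) \left(- \frac{2}{12637}\right) = \frac{102034}{12637} \approx 8.0742$)
$\frac{M}{Q{\left(\left(-5\right) \left(-22\right),-2 \right)}} = \frac{102034}{12637 \left(-536 + 2 \left(-2\right)\right)} = \frac{102034}{12637 \left(-536 - 4\right)} = \frac{102034}{12637 \left(-540\right)} = \frac{102034}{12637} \left(- \frac{1}{540}\right) = - \frac{51017}{3411990}$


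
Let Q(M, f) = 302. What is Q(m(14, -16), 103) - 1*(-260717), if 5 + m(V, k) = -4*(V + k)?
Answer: 261019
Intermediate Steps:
m(V, k) = -5 - 4*V - 4*k (m(V, k) = -5 - 4*(V + k) = -5 + (-4*V - 4*k) = -5 - 4*V - 4*k)
Q(m(14, -16), 103) - 1*(-260717) = 302 - 1*(-260717) = 302 + 260717 = 261019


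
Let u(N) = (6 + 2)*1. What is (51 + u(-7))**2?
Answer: 3481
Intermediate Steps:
u(N) = 8 (u(N) = 8*1 = 8)
(51 + u(-7))**2 = (51 + 8)**2 = 59**2 = 3481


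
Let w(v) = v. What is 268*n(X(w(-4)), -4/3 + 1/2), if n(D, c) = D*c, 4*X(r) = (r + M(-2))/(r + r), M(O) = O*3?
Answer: -1675/24 ≈ -69.792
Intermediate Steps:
M(O) = 3*O
X(r) = (-6 + r)/(8*r) (X(r) = ((r + 3*(-2))/(r + r))/4 = ((r - 6)/((2*r)))/4 = ((-6 + r)*(1/(2*r)))/4 = ((-6 + r)/(2*r))/4 = (-6 + r)/(8*r))
268*n(X(w(-4)), -4/3 + 1/2) = 268*(((⅛)*(-6 - 4)/(-4))*(-4/3 + 1/2)) = 268*(((⅛)*(-¼)*(-10))*(-4*⅓ + 1*(½))) = 268*(5*(-4/3 + ½)/16) = 268*((5/16)*(-⅚)) = 268*(-25/96) = -1675/24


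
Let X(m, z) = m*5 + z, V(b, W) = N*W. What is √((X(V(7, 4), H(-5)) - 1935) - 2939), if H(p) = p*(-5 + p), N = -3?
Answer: 2*I*√1221 ≈ 69.886*I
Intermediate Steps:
V(b, W) = -3*W
X(m, z) = z + 5*m (X(m, z) = 5*m + z = z + 5*m)
√((X(V(7, 4), H(-5)) - 1935) - 2939) = √(((-5*(-5 - 5) + 5*(-3*4)) - 1935) - 2939) = √(((-5*(-10) + 5*(-12)) - 1935) - 2939) = √(((50 - 60) - 1935) - 2939) = √((-10 - 1935) - 2939) = √(-1945 - 2939) = √(-4884) = 2*I*√1221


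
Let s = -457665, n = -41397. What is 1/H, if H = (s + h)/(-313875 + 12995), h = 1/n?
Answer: 6227764680/9472979003 ≈ 0.65742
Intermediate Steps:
h = -1/41397 (h = 1/(-41397) = -1/41397 ≈ -2.4156e-5)
H = 9472979003/6227764680 (H = (-457665 - 1/41397)/(-313875 + 12995) = -18945958006/41397/(-300880) = -18945958006/41397*(-1/300880) = 9472979003/6227764680 ≈ 1.5211)
1/H = 1/(9472979003/6227764680) = 6227764680/9472979003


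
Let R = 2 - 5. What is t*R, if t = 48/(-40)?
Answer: 18/5 ≈ 3.6000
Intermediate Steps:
t = -6/5 (t = 48*(-1/40) = -6/5 ≈ -1.2000)
R = -3
t*R = -6/5*(-3) = 18/5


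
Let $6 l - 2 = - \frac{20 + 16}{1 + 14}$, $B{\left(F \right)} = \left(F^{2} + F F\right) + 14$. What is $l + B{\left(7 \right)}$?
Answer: $\frac{1679}{15} \approx 111.93$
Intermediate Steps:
$B{\left(F \right)} = 14 + 2 F^{2}$ ($B{\left(F \right)} = \left(F^{2} + F^{2}\right) + 14 = 2 F^{2} + 14 = 14 + 2 F^{2}$)
$l = - \frac{1}{15}$ ($l = \frac{1}{3} + \frac{\left(-1\right) \frac{20 + 16}{1 + 14}}{6} = \frac{1}{3} + \frac{\left(-1\right) \frac{36}{15}}{6} = \frac{1}{3} + \frac{\left(-1\right) 36 \cdot \frac{1}{15}}{6} = \frac{1}{3} + \frac{\left(-1\right) \frac{12}{5}}{6} = \frac{1}{3} + \frac{1}{6} \left(- \frac{12}{5}\right) = \frac{1}{3} - \frac{2}{5} = - \frac{1}{15} \approx -0.066667$)
$l + B{\left(7 \right)} = - \frac{1}{15} + \left(14 + 2 \cdot 7^{2}\right) = - \frac{1}{15} + \left(14 + 2 \cdot 49\right) = - \frac{1}{15} + \left(14 + 98\right) = - \frac{1}{15} + 112 = \frac{1679}{15}$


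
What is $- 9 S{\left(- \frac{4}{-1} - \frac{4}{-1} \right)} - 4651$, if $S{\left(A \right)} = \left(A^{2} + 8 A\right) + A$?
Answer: $-5875$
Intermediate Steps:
$S{\left(A \right)} = A^{2} + 9 A$
$- 9 S{\left(- \frac{4}{-1} - \frac{4}{-1} \right)} - 4651 = - 9 \left(- \frac{4}{-1} - \frac{4}{-1}\right) \left(9 - -8\right) - 4651 = - 9 \left(\left(-4\right) \left(-1\right) - -4\right) \left(9 - -8\right) - 4651 = - 9 \left(4 + 4\right) \left(9 + \left(4 + 4\right)\right) - 4651 = - 9 \cdot 8 \left(9 + 8\right) - 4651 = - 9 \cdot 8 \cdot 17 - 4651 = \left(-9\right) 136 - 4651 = -1224 - 4651 = -5875$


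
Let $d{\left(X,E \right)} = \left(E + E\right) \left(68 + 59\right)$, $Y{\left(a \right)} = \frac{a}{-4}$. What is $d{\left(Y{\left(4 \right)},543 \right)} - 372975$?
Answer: $-235053$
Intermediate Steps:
$Y{\left(a \right)} = - \frac{a}{4}$ ($Y{\left(a \right)} = a \left(- \frac{1}{4}\right) = - \frac{a}{4}$)
$d{\left(X,E \right)} = 254 E$ ($d{\left(X,E \right)} = 2 E 127 = 254 E$)
$d{\left(Y{\left(4 \right)},543 \right)} - 372975 = 254 \cdot 543 - 372975 = 137922 - 372975 = -235053$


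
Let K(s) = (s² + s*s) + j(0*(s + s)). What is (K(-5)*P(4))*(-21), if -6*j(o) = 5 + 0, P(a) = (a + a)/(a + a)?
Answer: -2065/2 ≈ -1032.5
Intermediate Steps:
P(a) = 1 (P(a) = (2*a)/((2*a)) = (2*a)*(1/(2*a)) = 1)
j(o) = -⅚ (j(o) = -(5 + 0)/6 = -⅙*5 = -⅚)
K(s) = -⅚ + 2*s² (K(s) = (s² + s*s) - ⅚ = (s² + s²) - ⅚ = 2*s² - ⅚ = -⅚ + 2*s²)
(K(-5)*P(4))*(-21) = ((-⅚ + 2*(-5)²)*1)*(-21) = ((-⅚ + 2*25)*1)*(-21) = ((-⅚ + 50)*1)*(-21) = ((295/6)*1)*(-21) = (295/6)*(-21) = -2065/2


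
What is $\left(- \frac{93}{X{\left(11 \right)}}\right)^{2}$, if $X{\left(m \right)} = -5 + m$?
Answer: $\frac{961}{4} \approx 240.25$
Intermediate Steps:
$\left(- \frac{93}{X{\left(11 \right)}}\right)^{2} = \left(- \frac{93}{-5 + 11}\right)^{2} = \left(- \frac{93}{6}\right)^{2} = \left(\left(-93\right) \frac{1}{6}\right)^{2} = \left(- \frac{31}{2}\right)^{2} = \frac{961}{4}$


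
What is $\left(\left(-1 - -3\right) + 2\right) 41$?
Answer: $164$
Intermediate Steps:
$\left(\left(-1 - -3\right) + 2\right) 41 = \left(\left(-1 + 3\right) + 2\right) 41 = \left(2 + 2\right) 41 = 4 \cdot 41 = 164$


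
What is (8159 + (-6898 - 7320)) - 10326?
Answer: -16385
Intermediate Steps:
(8159 + (-6898 - 7320)) - 10326 = (8159 - 14218) - 10326 = -6059 - 10326 = -16385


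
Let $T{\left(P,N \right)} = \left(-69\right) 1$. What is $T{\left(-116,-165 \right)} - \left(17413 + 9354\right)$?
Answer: $-26836$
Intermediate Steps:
$T{\left(P,N \right)} = -69$
$T{\left(-116,-165 \right)} - \left(17413 + 9354\right) = -69 - \left(17413 + 9354\right) = -69 - 26767 = -26836$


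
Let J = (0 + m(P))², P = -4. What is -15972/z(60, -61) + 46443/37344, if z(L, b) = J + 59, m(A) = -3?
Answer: -49441687/211616 ≈ -233.64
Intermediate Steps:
J = 9 (J = (0 - 3)² = (-3)² = 9)
z(L, b) = 68 (z(L, b) = 9 + 59 = 68)
-15972/z(60, -61) + 46443/37344 = -15972/68 + 46443/37344 = -15972*1/68 + 46443*(1/37344) = -3993/17 + 15481/12448 = -49441687/211616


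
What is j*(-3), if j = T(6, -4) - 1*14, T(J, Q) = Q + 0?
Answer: 54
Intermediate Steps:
T(J, Q) = Q
j = -18 (j = -4 - 1*14 = -4 - 14 = -18)
j*(-3) = -18*(-3) = 54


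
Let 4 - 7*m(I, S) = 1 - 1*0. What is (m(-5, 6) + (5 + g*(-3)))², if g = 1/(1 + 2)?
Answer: 961/49 ≈ 19.612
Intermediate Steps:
m(I, S) = 3/7 (m(I, S) = 4/7 - (1 - 1*0)/7 = 4/7 - (1 + 0)/7 = 4/7 - ⅐*1 = 4/7 - ⅐ = 3/7)
g = ⅓ (g = 1/3 = ⅓ ≈ 0.33333)
(m(-5, 6) + (5 + g*(-3)))² = (3/7 + (5 + (⅓)*(-3)))² = (3/7 + (5 - 1))² = (3/7 + 4)² = (31/7)² = 961/49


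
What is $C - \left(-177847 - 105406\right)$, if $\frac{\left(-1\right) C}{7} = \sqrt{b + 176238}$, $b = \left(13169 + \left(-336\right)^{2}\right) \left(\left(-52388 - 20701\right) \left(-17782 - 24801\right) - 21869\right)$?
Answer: $283253 - 14 \sqrt{98088876425102} \approx -1.3837 \cdot 10^{8}$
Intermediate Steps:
$b = 392355505524170$ ($b = \left(13169 + 112896\right) \left(\left(-73089\right) \left(-42583\right) - 21869\right) = 126065 \left(3112348887 - 21869\right) = 126065 \cdot 3112327018 = 392355505524170$)
$C = - 14 \sqrt{98088876425102}$ ($C = - 7 \sqrt{392355505524170 + 176238} = - 7 \sqrt{392355505700408} = - 7 \cdot 2 \sqrt{98088876425102} = - 14 \sqrt{98088876425102} \approx -1.3866 \cdot 10^{8}$)
$C - \left(-177847 - 105406\right) = - 14 \sqrt{98088876425102} - \left(-177847 - 105406\right) = - 14 \sqrt{98088876425102} - -283253 = - 14 \sqrt{98088876425102} + 283253 = 283253 - 14 \sqrt{98088876425102}$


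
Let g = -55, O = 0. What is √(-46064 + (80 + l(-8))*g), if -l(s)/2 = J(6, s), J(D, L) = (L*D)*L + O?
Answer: 4*I*√514 ≈ 90.686*I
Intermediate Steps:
J(D, L) = D*L² (J(D, L) = (L*D)*L + 0 = (D*L)*L + 0 = D*L² + 0 = D*L²)
l(s) = -12*s²
√(-46064 + (80 + l(-8))*g) = √(-46064 + (80 - 12*(-8)²)*(-55)) = √(-46064 + (80 - 12*64)*(-55)) = √(-46064 + (80 - 768)*(-55)) = √(-46064 - 688*(-55)) = √(-46064 + 37840) = √(-8224) = 4*I*√514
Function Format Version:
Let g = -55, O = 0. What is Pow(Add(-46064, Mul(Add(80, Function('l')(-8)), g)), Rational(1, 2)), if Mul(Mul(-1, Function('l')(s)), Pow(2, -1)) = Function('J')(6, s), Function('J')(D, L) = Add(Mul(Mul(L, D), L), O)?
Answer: Mul(4, I, Pow(514, Rational(1, 2))) ≈ Mul(90.686, I)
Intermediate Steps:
Function('J')(D, L) = Mul(D, Pow(L, 2)) (Function('J')(D, L) = Add(Mul(Mul(L, D), L), 0) = Add(Mul(Mul(D, L), L), 0) = Add(Mul(D, Pow(L, 2)), 0) = Mul(D, Pow(L, 2)))
Function('l')(s) = Mul(-12, Pow(s, 2)) (Function('l')(s) = Mul(-2, Mul(6, Pow(s, 2))) = Mul(-12, Pow(s, 2)))
Pow(Add(-46064, Mul(Add(80, Function('l')(-8)), g)), Rational(1, 2)) = Pow(Add(-46064, Mul(Add(80, Mul(-12, Pow(-8, 2))), -55)), Rational(1, 2)) = Pow(Add(-46064, Mul(Add(80, Mul(-12, 64)), -55)), Rational(1, 2)) = Pow(Add(-46064, Mul(Add(80, -768), -55)), Rational(1, 2)) = Pow(Add(-46064, Mul(-688, -55)), Rational(1, 2)) = Pow(Add(-46064, 37840), Rational(1, 2)) = Pow(-8224, Rational(1, 2)) = Mul(4, I, Pow(514, Rational(1, 2)))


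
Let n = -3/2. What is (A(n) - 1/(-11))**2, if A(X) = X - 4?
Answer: 14161/484 ≈ 29.258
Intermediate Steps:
n = -3/2 (n = -3*1/2 = -3/2 ≈ -1.5000)
A(X) = -4 + X
(A(n) - 1/(-11))**2 = ((-4 - 3/2) - 1/(-11))**2 = (-11/2 - 1*(-1/11))**2 = (-11/2 + 1/11)**2 = (-119/22)**2 = 14161/484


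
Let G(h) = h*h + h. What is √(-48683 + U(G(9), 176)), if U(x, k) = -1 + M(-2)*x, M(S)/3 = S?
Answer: 2*I*√12306 ≈ 221.86*I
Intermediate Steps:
G(h) = h + h² (G(h) = h² + h = h + h²)
M(S) = 3*S
U(x, k) = -1 - 6*x (U(x, k) = -1 + (3*(-2))*x = -1 - 6*x)
√(-48683 + U(G(9), 176)) = √(-48683 + (-1 - 54*(1 + 9))) = √(-48683 + (-1 - 54*10)) = √(-48683 + (-1 - 6*90)) = √(-48683 + (-1 - 540)) = √(-48683 - 541) = √(-49224) = 2*I*√12306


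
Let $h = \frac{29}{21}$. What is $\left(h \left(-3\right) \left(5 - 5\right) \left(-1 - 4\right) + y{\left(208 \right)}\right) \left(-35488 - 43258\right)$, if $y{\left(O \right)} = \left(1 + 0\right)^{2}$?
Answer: $-78746$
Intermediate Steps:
$y{\left(O \right)} = 1$ ($y{\left(O \right)} = 1^{2} = 1$)
$h = \frac{29}{21}$ ($h = 29 \cdot \frac{1}{21} = \frac{29}{21} \approx 1.381$)
$\left(h \left(-3\right) \left(5 - 5\right) \left(-1 - 4\right) + y{\left(208 \right)}\right) \left(-35488 - 43258\right) = \left(\frac{29}{21} \left(-3\right) \left(5 - 5\right) \left(-1 - 4\right) + 1\right) \left(-35488 - 43258\right) = \left(- \frac{29 \cdot 0 \left(-5\right)}{7} + 1\right) \left(-78746\right) = \left(\left(- \frac{29}{7}\right) 0 + 1\right) \left(-78746\right) = \left(0 + 1\right) \left(-78746\right) = 1 \left(-78746\right) = -78746$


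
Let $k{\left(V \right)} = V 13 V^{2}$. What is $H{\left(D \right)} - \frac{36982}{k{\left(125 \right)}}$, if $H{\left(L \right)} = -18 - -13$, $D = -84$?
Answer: $- \frac{126990107}{25390625} \approx -5.0015$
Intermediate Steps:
$H{\left(L \right)} = -5$ ($H{\left(L \right)} = -18 + 13 = -5$)
$k{\left(V \right)} = 13 V^{3}$
$H{\left(D \right)} - \frac{36982}{k{\left(125 \right)}} = -5 - \frac{36982}{13 \cdot 125^{3}} = -5 - \frac{36982}{13 \cdot 1953125} = -5 - \frac{36982}{25390625} = - \frac{126990107}{25390625}$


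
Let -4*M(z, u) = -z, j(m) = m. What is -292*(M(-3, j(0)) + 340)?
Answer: -99061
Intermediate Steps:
M(z, u) = z/4 (M(z, u) = -(-1)*z/4 = z/4)
-292*(M(-3, j(0)) + 340) = -292*((1/4)*(-3) + 340) = -292*(-3/4 + 340) = -292*1357/4 = -99061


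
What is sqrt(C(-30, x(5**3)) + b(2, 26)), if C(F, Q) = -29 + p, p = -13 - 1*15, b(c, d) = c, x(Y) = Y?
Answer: I*sqrt(55) ≈ 7.4162*I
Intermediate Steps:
p = -28 (p = -13 - 15 = -28)
C(F, Q) = -57 (C(F, Q) = -29 - 28 = -57)
sqrt(C(-30, x(5**3)) + b(2, 26)) = sqrt(-57 + 2) = sqrt(-55) = I*sqrt(55)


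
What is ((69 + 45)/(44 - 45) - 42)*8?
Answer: -1248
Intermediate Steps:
((69 + 45)/(44 - 45) - 42)*8 = (114/(-1) - 42)*8 = (114*(-1) - 42)*8 = (-114 - 42)*8 = -156*8 = -1248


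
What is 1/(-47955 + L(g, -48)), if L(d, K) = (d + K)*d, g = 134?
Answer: -1/36431 ≈ -2.7449e-5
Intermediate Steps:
L(d, K) = d*(K + d) (L(d, K) = (K + d)*d = d*(K + d))
1/(-47955 + L(g, -48)) = 1/(-47955 + 134*(-48 + 134)) = 1/(-47955 + 134*86) = 1/(-47955 + 11524) = 1/(-36431) = -1/36431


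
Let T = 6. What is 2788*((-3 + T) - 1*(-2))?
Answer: 13940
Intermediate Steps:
2788*((-3 + T) - 1*(-2)) = 2788*((-3 + 6) - 1*(-2)) = 2788*(3 + 2) = 2788*5 = 13940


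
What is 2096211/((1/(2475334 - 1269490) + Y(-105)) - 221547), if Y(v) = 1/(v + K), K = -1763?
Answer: -590218757229114/62379786826475 ≈ -9.4617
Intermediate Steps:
Y(v) = 1/(-1763 + v) (Y(v) = 1/(v - 1763) = 1/(-1763 + v))
2096211/((1/(2475334 - 1269490) + Y(-105)) - 221547) = 2096211/((1/(2475334 - 1269490) + 1/(-1763 - 105)) - 221547) = 2096211/((1/1205844 + 1/(-1868)) - 221547) = 2096211/((1/1205844 - 1/1868) - 221547) = 2096211/(-150497/281564574 - 221547) = 2096211/(-62379786826475/281564574) = 2096211*(-281564574/62379786826475) = -590218757229114/62379786826475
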